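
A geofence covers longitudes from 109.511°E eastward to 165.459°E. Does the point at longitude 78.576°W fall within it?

No

Band width going east from +109.511° to +165.459°: ((165.459 − 109.511) mod 360) = 55.948°.
Offset of -78.576° east of the west edge: ((-78.576 − 109.511) mod 360) = 171.913°.
171.913° > 55.948° ⇒ outside.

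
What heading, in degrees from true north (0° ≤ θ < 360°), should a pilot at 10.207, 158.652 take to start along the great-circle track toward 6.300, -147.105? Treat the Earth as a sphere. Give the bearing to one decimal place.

89.6°

Δλ = -147.105 − 158.652 = -305.757°; wrapped into (−180°, 180°]: 54.243°.
θ = atan2( sin Δλ · cos φ₂ , cos φ₁ · sin φ₂ − sin φ₁ · cos φ₂ · cos Δλ )
  = atan2(0.80660, 0.00507) = 89.640° → normalised to [0°, 360°): 89.640°.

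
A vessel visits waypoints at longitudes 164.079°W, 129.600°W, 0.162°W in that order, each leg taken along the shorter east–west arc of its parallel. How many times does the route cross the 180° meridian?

0

Leg 1: -164.079° → -129.600°, shortest Δλ = 34.479° (east) — does not cross 180°.
Leg 2: -129.600° → -0.162°, shortest Δλ = 129.438° (east) — does not cross 180°.
Total crossings: 0.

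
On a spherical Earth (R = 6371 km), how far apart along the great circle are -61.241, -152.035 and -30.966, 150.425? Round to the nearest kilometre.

5309 km

Δλ = 150.425 − -152.035 = 302.460°; wrapped into (−180°, 180°]: -57.540°.
Δφ = -30.966 − -61.241 = 30.275°.
a = sin²(Δφ/2) + cos φ₁ · cos φ₂ · sin²(Δλ/2) = 0.163758.
c = 2·atan2(√a, √(1−a)) = 0.83324 rad → d = 6371·c ≈ 5308.55 km.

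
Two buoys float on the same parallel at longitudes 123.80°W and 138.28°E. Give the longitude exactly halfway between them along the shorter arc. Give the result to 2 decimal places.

172.76°W

Signed shortest Δλ from -123.80° to +138.28° is -97.92°.
Midpoint longitude = -123.80° + (-97.92°)/2 = -123.80° − 48.96° = -172.76°.
(The naïve average (-123.80 + +138.28)/2 = 7.24° is on the wrong side of the globe.)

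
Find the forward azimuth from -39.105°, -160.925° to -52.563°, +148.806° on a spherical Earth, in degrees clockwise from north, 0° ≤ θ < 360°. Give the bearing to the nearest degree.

Δλ = 148.806 − -160.925 = 309.731°; wrapped into (−180°, 180°]: -50.269°.
θ = atan2( sin Δλ · cos φ₂ , cos φ₁ · sin φ₂ − sin φ₁ · cos φ₂ · cos Δλ )
  = atan2(-0.46750, -0.37108) = -128.441° → normalised to [0°, 360°): 231.559°.

232°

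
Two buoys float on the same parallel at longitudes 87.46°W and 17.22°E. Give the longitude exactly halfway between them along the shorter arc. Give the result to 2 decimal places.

Signed shortest Δλ from -87.46° to +17.22° is +104.68°.
Midpoint longitude = -87.46° + (+104.68°)/2 = -87.46° + 52.34° = -35.12°.

35.12°W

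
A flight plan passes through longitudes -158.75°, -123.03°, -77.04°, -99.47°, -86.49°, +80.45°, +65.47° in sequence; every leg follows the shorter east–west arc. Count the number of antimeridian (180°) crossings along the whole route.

Leg 1: -158.75° → -123.03°, shortest Δλ = 35.72° (east) — does not cross 180°.
Leg 2: -123.03° → -77.04°, shortest Δλ = 45.99° (east) — does not cross 180°.
Leg 3: -77.04° → -99.47°, shortest Δλ = -22.43° (west) — does not cross 180°.
Leg 4: -99.47° → -86.49°, shortest Δλ = 12.98° (east) — does not cross 180°.
Leg 5: -86.49° → +80.45°, shortest Δλ = 166.94° (east) — does not cross 180°.
Leg 6: +80.45° → +65.47°, shortest Δλ = -14.98° (west) — does not cross 180°.
Total crossings: 0.

0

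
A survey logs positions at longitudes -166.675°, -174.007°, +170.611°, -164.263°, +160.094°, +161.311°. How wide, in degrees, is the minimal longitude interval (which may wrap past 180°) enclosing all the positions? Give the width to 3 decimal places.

35.643°

Sort the longitudes: -174.007°, -166.675°, -164.263°, +160.094°, +161.311°, +170.611°.
Eastward gaps between consecutive values (wrapping around): 7.332°, 2.412°, 324.357°, 1.217°, 9.300°, 15.382°.
Largest gap = 324.357° ⇒ minimal covering band is its complement: 360° − 324.357° = 35.643°.
Band runs from +160.094° eastward to -164.263°, crossing the antimeridian.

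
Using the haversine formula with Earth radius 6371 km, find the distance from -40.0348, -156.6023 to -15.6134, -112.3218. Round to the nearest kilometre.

5058 km

Δλ = -112.3218 − -156.6023 = 44.2805°.
Δφ = -15.6134 − -40.0348 = 24.4214°.
a = sin²(Δφ/2) + cos φ₁ · cos φ₂ · sin²(Δλ/2) = 0.149472.
c = 2·atan2(√a, √(1−a)) = 0.79392 rad → d = 6371·c ≈ 5058.06 km.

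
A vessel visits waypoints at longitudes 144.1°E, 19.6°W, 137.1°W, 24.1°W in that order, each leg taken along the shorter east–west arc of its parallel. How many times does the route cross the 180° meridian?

Leg 1: +144.1° → -19.6°, shortest Δλ = -163.7° (west) — does not cross 180°.
Leg 2: -19.6° → -137.1°, shortest Δλ = -117.5° (west) — does not cross 180°.
Leg 3: -137.1° → -24.1°, shortest Δλ = 113.0° (east) — does not cross 180°.
Total crossings: 0.

0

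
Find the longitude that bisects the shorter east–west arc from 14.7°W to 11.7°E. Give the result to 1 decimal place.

Signed shortest Δλ from -14.7° to +11.7° is +26.4°.
Midpoint longitude = -14.7° + (+26.4°)/2 = -14.7° + 13.2° = -1.5°.

1.5°W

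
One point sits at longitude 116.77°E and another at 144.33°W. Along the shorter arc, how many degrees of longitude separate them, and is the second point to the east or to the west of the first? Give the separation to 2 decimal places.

Raw difference: -144.33 − 116.77 = -261.1°.
Normalise into (−180°, 180°]: -261.1° + 360° = 98.9°.
Positive ⇒ the second point lies to the east; separation 98.90°.

98.90° east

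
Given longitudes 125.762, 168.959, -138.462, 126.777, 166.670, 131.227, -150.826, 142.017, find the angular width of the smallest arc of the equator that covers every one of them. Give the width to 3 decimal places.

Sort the longitudes: -150.826°, -138.462°, +125.762°, +126.777°, +131.227°, +142.017°, +166.670°, +168.959°.
Eastward gaps between consecutive values (wrapping around): 12.364°, 264.224°, 1.015°, 4.450°, 10.790°, 24.653°, 2.289°, 40.215°.
Largest gap = 264.224° ⇒ minimal covering band is its complement: 360° − 264.224° = 95.776°.
Band runs from +125.762° eastward to -138.462°, crossing the antimeridian.

95.776°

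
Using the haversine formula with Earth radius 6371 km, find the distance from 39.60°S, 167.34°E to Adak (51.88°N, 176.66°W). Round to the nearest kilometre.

10290 km

Δλ = -176.66 − 167.34 = -344.00°; wrapped into (−180°, 180°]: 16.00°.
Δφ = 51.88 − -39.60 = 91.48°.
a = sin²(Δφ/2) + cos φ₁ · cos φ₂ · sin²(Δλ/2) = 0.522127.
c = 2·atan2(√a, √(1−a)) = 1.61506 rad → d = 6371·c ≈ 10289.58 km.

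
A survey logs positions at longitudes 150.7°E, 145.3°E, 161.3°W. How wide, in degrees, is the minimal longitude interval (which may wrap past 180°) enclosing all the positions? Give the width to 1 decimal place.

53.4°

Sort the longitudes: -161.3°, +145.3°, +150.7°.
Eastward gaps between consecutive values (wrapping around): 306.6°, 5.4°, 48.0°.
Largest gap = 306.6° ⇒ minimal covering band is its complement: 360° − 306.6° = 53.4°.
Band runs from +145.3° eastward to -161.3°, crossing the antimeridian.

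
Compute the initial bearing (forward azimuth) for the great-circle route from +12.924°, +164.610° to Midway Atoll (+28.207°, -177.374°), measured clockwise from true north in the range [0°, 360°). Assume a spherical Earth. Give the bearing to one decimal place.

Δλ = -177.374 − 164.610 = -341.984°; wrapped into (−180°, 180°]: 18.016°.
θ = atan2( sin Δλ · cos φ₂ , cos φ₁ · sin φ₂ − sin φ₁ · cos φ₂ · cos Δλ )
  = atan2(0.27255, 0.27325) = 44.927° → normalised to [0°, 360°): 44.927°.

44.9°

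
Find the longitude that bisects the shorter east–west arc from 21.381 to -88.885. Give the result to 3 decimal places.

Signed shortest Δλ from +21.381° to -88.885° is -110.266°.
Midpoint longitude = +21.381° + (-110.266°)/2 = +21.381° − 55.133° = -33.752°.

-33.752°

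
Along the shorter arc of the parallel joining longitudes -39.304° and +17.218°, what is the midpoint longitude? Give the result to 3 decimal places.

-11.043°

Signed shortest Δλ from -39.304° to +17.218° is +56.522°.
Midpoint longitude = -39.304° + (+56.522°)/2 = -39.304° + 28.261° = -11.043°.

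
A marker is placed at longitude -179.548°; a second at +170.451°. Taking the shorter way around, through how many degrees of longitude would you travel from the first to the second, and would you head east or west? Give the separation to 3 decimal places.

10.001° west

Raw difference: 170.451 − -179.548 = 349.999°.
Normalise into (−180°, 180°]: 349.999° − 360° = -10.001°.
Negative ⇒ the second point lies to the west; separation 10.001°.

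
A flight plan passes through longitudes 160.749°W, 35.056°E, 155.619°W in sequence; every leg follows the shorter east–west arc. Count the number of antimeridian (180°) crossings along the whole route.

2

Leg 1: -160.749° → +35.056°, shortest Δλ = -164.195° (west) — crosses 180°.
Leg 2: +35.056° → -155.619°, shortest Δλ = 169.325° (east) — crosses 180°.
Total crossings: 2.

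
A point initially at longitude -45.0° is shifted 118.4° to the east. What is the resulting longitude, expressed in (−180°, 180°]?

Start at -45.0°; shift +118.4° → +73.4°.
+73.4° already lies in (−180°, 180°].

+73.4°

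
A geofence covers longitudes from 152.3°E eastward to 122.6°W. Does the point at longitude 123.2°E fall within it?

Band width going east from +152.3° to -122.6°: ((-122.6 − 152.3) mod 360) = 85.1°.
Offset of +123.2° east of the west edge: ((123.2 − 152.3) mod 360) = 330.9°.
330.9° > 85.1° ⇒ outside.

No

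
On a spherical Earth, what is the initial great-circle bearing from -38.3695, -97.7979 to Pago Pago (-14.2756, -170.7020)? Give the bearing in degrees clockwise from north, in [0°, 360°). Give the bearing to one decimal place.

Δλ = -170.7020 − -97.7979 = -72.9041°.
θ = atan2( sin Δλ · cos φ₂ , cos φ₁ · sin φ₂ − sin φ₁ · cos φ₂ · cos Δλ )
  = atan2(-0.92630, -0.01649) = -91.020° → normalised to [0°, 360°): 268.980°.

269.0°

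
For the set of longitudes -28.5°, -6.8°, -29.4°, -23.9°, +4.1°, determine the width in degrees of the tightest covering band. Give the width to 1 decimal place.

Sort the longitudes: -29.4°, -28.5°, -23.9°, -6.8°, +4.1°.
Eastward gaps between consecutive values (wrapping around): 0.9°, 4.6°, 17.1°, 10.9°, 326.5°.
Largest gap = 326.5° ⇒ minimal covering band is its complement: 360° − 326.5° = 33.5°.
Band runs from -29.4° eastward to +4.1°.

33.5°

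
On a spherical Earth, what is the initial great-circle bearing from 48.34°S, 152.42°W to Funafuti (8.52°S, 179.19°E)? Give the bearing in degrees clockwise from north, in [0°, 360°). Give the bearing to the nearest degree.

Δλ = 179.19 − -152.42 = 331.61°; wrapped into (−180°, 180°]: -28.39°.
θ = atan2( sin Δλ · cos φ₂ , cos φ₁ · sin φ₂ − sin φ₁ · cos φ₂ · cos Δλ )
  = atan2(-0.47022, 0.55152) = -40.451° → normalised to [0°, 360°): 319.549°.

320°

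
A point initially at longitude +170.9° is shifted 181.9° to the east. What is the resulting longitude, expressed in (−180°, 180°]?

Start at +170.9°; shift +181.9° → +352.8°.
+352.8° lies outside (−180°, 180°]; subtract 360° → -7.2°.

-7.2°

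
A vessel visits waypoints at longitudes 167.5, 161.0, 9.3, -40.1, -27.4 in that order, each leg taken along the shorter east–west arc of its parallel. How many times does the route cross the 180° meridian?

0

Leg 1: +167.5° → +161.0°, shortest Δλ = -6.5° (west) — does not cross 180°.
Leg 2: +161.0° → +9.3°, shortest Δλ = -151.7° (west) — does not cross 180°.
Leg 3: +9.3° → -40.1°, shortest Δλ = -49.4° (west) — does not cross 180°.
Leg 4: -40.1° → -27.4°, shortest Δλ = 12.7° (east) — does not cross 180°.
Total crossings: 0.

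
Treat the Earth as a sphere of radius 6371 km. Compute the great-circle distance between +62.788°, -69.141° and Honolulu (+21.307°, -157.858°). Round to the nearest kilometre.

Δλ = -157.858 − -69.141 = -88.717°.
Δφ = 21.307 − 62.788 = -41.481°.
a = sin²(Δφ/2) + cos φ₁ · cos φ₂ · sin²(Δλ/2) = 0.333656.
c = 2·atan2(√a, √(1−a)) = 1.23164 rad → d = 6371·c ≈ 7846.81 km.

7847 km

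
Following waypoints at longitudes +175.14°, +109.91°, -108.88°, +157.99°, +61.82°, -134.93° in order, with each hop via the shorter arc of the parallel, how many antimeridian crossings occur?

3

Leg 1: +175.14° → +109.91°, shortest Δλ = -65.23° (west) — does not cross 180°.
Leg 2: +109.91° → -108.88°, shortest Δλ = 141.21° (east) — crosses 180°.
Leg 3: -108.88° → +157.99°, shortest Δλ = -93.13° (west) — crosses 180°.
Leg 4: +157.99° → +61.82°, shortest Δλ = -96.17° (west) — does not cross 180°.
Leg 5: +61.82° → -134.93°, shortest Δλ = 163.25° (east) — crosses 180°.
Total crossings: 3.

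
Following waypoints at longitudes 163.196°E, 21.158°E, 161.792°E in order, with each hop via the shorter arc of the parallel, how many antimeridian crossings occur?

Leg 1: +163.196° → +21.158°, shortest Δλ = -142.038° (west) — does not cross 180°.
Leg 2: +21.158° → +161.792°, shortest Δλ = 140.634° (east) — does not cross 180°.
Total crossings: 0.

0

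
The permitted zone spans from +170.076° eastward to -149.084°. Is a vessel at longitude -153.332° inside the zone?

Yes

Band width going east from +170.076° to -149.084°: ((-149.084 − 170.076) mod 360) = 40.840°.
Offset of -153.332° east of the west edge: ((-153.332 − 170.076) mod 360) = 36.592°.
36.592° ≤ 40.840° ⇒ inside.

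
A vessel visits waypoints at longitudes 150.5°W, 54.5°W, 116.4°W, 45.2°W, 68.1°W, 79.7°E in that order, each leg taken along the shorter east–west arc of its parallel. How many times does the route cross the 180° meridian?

0

Leg 1: -150.5° → -54.5°, shortest Δλ = 96.0° (east) — does not cross 180°.
Leg 2: -54.5° → -116.4°, shortest Δλ = -61.9° (west) — does not cross 180°.
Leg 3: -116.4° → -45.2°, shortest Δλ = 71.2° (east) — does not cross 180°.
Leg 4: -45.2° → -68.1°, shortest Δλ = -22.9° (west) — does not cross 180°.
Leg 5: -68.1° → +79.7°, shortest Δλ = 147.8° (east) — does not cross 180°.
Total crossings: 0.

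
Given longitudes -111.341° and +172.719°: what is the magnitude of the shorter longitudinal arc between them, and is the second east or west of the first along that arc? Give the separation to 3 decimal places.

75.940° west

Raw difference: 172.719 − -111.341 = 284.06°.
Normalise into (−180°, 180°]: 284.06° − 360° = -75.94°.
Negative ⇒ the second point lies to the west; separation 75.940°.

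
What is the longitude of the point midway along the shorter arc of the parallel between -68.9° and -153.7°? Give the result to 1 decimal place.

Signed shortest Δλ from -68.9° to -153.7° is -84.8°.
Midpoint longitude = -68.9° + (-84.8°)/2 = -68.9° − 42.4° = -111.3°.

-111.3°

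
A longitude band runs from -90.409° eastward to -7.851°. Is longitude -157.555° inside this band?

No

Band width going east from -90.409° to -7.851°: ((-7.851 − -90.409) mod 360) = 82.558°.
Offset of -157.555° east of the west edge: ((-157.555 − -90.409) mod 360) = 292.854°.
292.854° > 82.558° ⇒ outside.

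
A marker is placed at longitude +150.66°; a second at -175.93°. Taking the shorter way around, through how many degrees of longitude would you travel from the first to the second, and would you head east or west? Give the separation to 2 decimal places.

33.41° east

Raw difference: -175.93 − 150.66 = -326.59°.
Normalise into (−180°, 180°]: -326.59° + 360° = 33.41°.
Positive ⇒ the second point lies to the east; separation 33.41°.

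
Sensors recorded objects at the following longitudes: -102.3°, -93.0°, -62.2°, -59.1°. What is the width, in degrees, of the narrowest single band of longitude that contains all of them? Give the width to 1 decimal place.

43.2°

Sort the longitudes: -102.3°, -93.0°, -62.2°, -59.1°.
Eastward gaps between consecutive values (wrapping around): 9.3°, 30.8°, 3.1°, 316.8°.
Largest gap = 316.8° ⇒ minimal covering band is its complement: 360° − 316.8° = 43.2°.
Band runs from -102.3° eastward to -59.1°.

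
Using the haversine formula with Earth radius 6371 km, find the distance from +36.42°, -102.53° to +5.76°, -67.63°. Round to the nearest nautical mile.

Δλ = -67.63 − -102.53 = 34.90°.
Δφ = 5.76 − 36.42 = -30.66°.
a = sin²(Δφ/2) + cos φ₁ · cos φ₂ · sin²(Δλ/2) = 0.141891.
c = 2·atan2(√a, √(1−a)) = 0.77243 rad → d = 6371·c ≈ 4921.14 km ≈ 2657.20 nmi.

2657 nmi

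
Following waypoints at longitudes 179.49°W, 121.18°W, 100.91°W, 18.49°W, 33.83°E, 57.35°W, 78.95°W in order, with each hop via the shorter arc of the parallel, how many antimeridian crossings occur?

0

Leg 1: -179.49° → -121.18°, shortest Δλ = 58.31° (east) — does not cross 180°.
Leg 2: -121.18° → -100.91°, shortest Δλ = 20.27° (east) — does not cross 180°.
Leg 3: -100.91° → -18.49°, shortest Δλ = 82.42° (east) — does not cross 180°.
Leg 4: -18.49° → +33.83°, shortest Δλ = 52.32° (east) — does not cross 180°.
Leg 5: +33.83° → -57.35°, shortest Δλ = -91.18° (west) — does not cross 180°.
Leg 6: -57.35° → -78.95°, shortest Δλ = -21.6° (west) — does not cross 180°.
Total crossings: 0.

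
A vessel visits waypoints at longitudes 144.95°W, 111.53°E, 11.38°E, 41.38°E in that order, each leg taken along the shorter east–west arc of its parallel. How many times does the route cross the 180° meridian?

1

Leg 1: -144.95° → +111.53°, shortest Δλ = -103.52° (west) — crosses 180°.
Leg 2: +111.53° → +11.38°, shortest Δλ = -100.15° (west) — does not cross 180°.
Leg 3: +11.38° → +41.38°, shortest Δλ = 30.0° (east) — does not cross 180°.
Total crossings: 1.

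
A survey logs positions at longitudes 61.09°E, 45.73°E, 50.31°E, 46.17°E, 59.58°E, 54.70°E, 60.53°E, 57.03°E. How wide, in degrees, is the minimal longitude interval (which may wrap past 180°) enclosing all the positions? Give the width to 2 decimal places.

Sort the longitudes: +45.73°, +46.17°, +50.31°, +54.70°, +57.03°, +59.58°, +60.53°, +61.09°.
Eastward gaps between consecutive values (wrapping around): 0.44°, 4.14°, 4.39°, 2.33°, 2.55°, 0.95°, 0.56°, 344.64°.
Largest gap = 344.64° ⇒ minimal covering band is its complement: 360° − 344.64° = 15.36°.
Band runs from +45.73° eastward to +61.09°.

15.36°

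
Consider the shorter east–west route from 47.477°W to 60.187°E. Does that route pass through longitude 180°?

Signed shortest Δλ = ((60.187 − -47.477 + 180) mod 360) − 180 = 107.664°.
Going east by 107.664° from -47.477° reaches +60.187° without touching 180°.

No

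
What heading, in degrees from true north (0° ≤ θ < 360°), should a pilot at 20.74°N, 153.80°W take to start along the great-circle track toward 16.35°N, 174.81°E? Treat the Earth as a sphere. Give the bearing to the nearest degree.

Δλ = 174.81 − -153.80 = 328.61°; wrapped into (−180°, 180°]: -31.39°.
θ = atan2( sin Δλ · cos φ₂ , cos φ₁ · sin φ₂ − sin φ₁ · cos φ₂ · cos Δλ )
  = atan2(-0.49980, -0.02681) = -93.071° → normalised to [0°, 360°): 266.929°.

267°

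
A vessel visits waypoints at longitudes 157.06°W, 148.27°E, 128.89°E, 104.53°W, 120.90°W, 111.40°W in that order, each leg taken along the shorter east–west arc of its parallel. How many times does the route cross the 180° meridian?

Leg 1: -157.06° → +148.27°, shortest Δλ = -54.67° (west) — crosses 180°.
Leg 2: +148.27° → +128.89°, shortest Δλ = -19.38° (west) — does not cross 180°.
Leg 3: +128.89° → -104.53°, shortest Δλ = 126.58° (east) — crosses 180°.
Leg 4: -104.53° → -120.90°, shortest Δλ = -16.37° (west) — does not cross 180°.
Leg 5: -120.90° → -111.40°, shortest Δλ = 9.5° (east) — does not cross 180°.
Total crossings: 2.

2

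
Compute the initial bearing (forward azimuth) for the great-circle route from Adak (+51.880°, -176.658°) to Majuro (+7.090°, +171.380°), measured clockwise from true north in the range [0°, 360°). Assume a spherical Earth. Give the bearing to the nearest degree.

197°

Δλ = 171.380 − -176.658 = 348.038°; wrapped into (−180°, 180°]: -11.962°.
θ = atan2( sin Δλ · cos φ₂ , cos φ₁ · sin φ₂ − sin φ₁ · cos φ₂ · cos Δλ )
  = atan2(-0.20568, -0.68756) = -163.346° → normalised to [0°, 360°): 196.654°.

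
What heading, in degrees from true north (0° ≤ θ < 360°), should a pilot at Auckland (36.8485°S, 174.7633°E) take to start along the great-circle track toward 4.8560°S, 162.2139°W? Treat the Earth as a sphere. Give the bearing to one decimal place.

38.9°

Δλ = -162.2139 − 174.7633 = -336.9772°; wrapped into (−180°, 180°]: 23.0228°.
θ = atan2( sin Δλ · cos φ₂ , cos φ₁ · sin φ₂ − sin φ₁ · cos φ₂ · cos Δλ )
  = atan2(0.38969, 0.48221) = 38.943° → normalised to [0°, 360°): 38.943°.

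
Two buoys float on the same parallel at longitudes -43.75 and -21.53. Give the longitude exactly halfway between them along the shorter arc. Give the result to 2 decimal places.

-32.64°

Signed shortest Δλ from -43.75° to -21.53° is +22.22°.
Midpoint longitude = -43.75° + (+22.22°)/2 = -43.75° + 11.11° = -32.64°.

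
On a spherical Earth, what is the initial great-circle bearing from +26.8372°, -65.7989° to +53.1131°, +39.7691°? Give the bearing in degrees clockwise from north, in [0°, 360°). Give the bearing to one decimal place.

Δλ = 39.7691 − -65.7989 = 105.5680°.
θ = atan2( sin Δλ · cos φ₂ , cos φ₁ · sin φ₂ − sin φ₁ · cos φ₂ · cos Δλ )
  = atan2(0.57822, 0.78640) = 36.326° → normalised to [0°, 360°): 36.326°.

36.3°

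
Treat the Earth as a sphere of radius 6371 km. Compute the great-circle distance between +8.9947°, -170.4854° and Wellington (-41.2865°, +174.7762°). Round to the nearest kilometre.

5791 km

Δλ = 174.7762 − -170.4854 = 345.2616°; wrapped into (−180°, 180°]: -14.7384°.
Δφ = -41.2865 − 8.9947 = -50.2812°.
a = sin²(Δφ/2) + cos φ₁ · cos φ₂ · sin²(Δλ/2) = 0.192700.
c = 2·atan2(√a, √(1−a)) = 0.90892 rad → d = 6371·c ≈ 5790.71 km.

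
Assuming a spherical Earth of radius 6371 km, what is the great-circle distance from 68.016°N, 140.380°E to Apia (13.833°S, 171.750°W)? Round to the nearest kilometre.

9867 km

Δλ = -171.750 − 140.380 = -312.130°; wrapped into (−180°, 180°]: 47.870°.
Δφ = -13.833 − 68.016 = -81.849°.
a = sin²(Δφ/2) + cos φ₁ · cos φ₂ · sin²(Δλ/2) = 0.488937.
c = 2·atan2(√a, √(1−a)) = 1.54867 rad → d = 6371·c ≈ 9866.56 km.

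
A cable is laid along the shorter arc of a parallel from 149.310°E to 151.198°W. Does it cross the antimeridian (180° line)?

Yes

Naïve |-151.198 − 149.310| = 300.508° > 180°, so the shorter arc goes the other way round — across 180°.
Signed shortest Δλ = ((-151.198 − 149.310 + 180) mod 360) − 180 = 59.492°.
Going east by 59.492° from +149.310° passes through 180° before reaching -151.198°.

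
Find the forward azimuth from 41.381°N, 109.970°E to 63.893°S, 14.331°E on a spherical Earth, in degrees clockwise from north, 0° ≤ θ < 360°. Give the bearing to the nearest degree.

Δλ = 14.331 − 109.970 = -95.639°.
θ = atan2( sin Δλ · cos φ₂ , cos φ₁ · sin φ₂ − sin φ₁ · cos φ₂ · cos Δλ )
  = atan2(-0.43792, -0.64519) = -145.834° → normalised to [0°, 360°): 214.166°.

214°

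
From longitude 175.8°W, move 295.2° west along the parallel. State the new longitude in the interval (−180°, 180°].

111.0°W

Start at -175.8°; shift −295.2° → -471.0°.
-471.0° lies outside (−180°, 180°]; add 360° → -111.0°.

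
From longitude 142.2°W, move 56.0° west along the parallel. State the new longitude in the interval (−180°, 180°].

161.8°E

Start at -142.2°; shift −56.0° → -198.2°.
-198.2° lies outside (−180°, 180°]; add 360° → +161.8°.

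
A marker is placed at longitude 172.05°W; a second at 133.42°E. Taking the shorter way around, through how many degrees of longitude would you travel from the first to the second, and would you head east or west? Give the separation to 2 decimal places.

Raw difference: 133.42 − -172.05 = 305.47°.
Normalise into (−180°, 180°]: 305.47° − 360° = -54.53°.
Negative ⇒ the second point lies to the west; separation 54.53°.

54.53° west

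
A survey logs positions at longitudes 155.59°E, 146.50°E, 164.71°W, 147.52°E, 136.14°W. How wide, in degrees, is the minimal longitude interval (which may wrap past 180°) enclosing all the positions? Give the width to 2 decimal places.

Sort the longitudes: -164.71°, -136.14°, +146.50°, +147.52°, +155.59°.
Eastward gaps between consecutive values (wrapping around): 28.57°, 282.64°, 1.02°, 8.07°, 39.70°.
Largest gap = 282.64° ⇒ minimal covering band is its complement: 360° − 282.64° = 77.36°.
Band runs from +146.50° eastward to -136.14°, crossing the antimeridian.

77.36°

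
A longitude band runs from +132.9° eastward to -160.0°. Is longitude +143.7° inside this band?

Yes

Band width going east from +132.9° to -160.0°: ((-160.0 − 132.9) mod 360) = 67.1°.
Offset of +143.7° east of the west edge: ((143.7 − 132.9) mod 360) = 10.8°.
10.8° ≤ 67.1° ⇒ inside.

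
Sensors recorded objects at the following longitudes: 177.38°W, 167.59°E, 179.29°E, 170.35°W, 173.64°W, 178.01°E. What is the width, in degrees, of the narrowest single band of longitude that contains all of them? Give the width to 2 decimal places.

Sort the longitudes: -177.38°, -173.64°, -170.35°, +167.59°, +178.01°, +179.29°.
Eastward gaps between consecutive values (wrapping around): 3.74°, 3.29°, 337.94°, 10.42°, 1.28°, 3.33°.
Largest gap = 337.94° ⇒ minimal covering band is its complement: 360° − 337.94° = 22.06°.
Band runs from +167.59° eastward to -170.35°, crossing the antimeridian.

22.06°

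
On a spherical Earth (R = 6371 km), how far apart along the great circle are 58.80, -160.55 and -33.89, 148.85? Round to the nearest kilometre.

Δλ = 148.85 − -160.55 = 309.40°; wrapped into (−180°, 180°]: -50.60°.
Δφ = -33.89 − 58.80 = -92.69°.
a = sin²(Δφ/2) + cos φ₁ · cos φ₂ · sin²(Δλ/2) = 0.602003.
c = 2·atan2(√a, √(1−a)) = 1.77624 rad → d = 6371·c ≈ 11316.45 km.

11316 km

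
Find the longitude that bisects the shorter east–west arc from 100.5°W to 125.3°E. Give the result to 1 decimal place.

Signed shortest Δλ from -100.5° to +125.3° is -134.2°.
Midpoint longitude = -100.5° + (-134.2°)/2 = -100.5° − 67.1° = -167.6°.
(The naïve average (-100.5 + +125.3)/2 = 12.4° is on the wrong side of the globe.)

167.6°W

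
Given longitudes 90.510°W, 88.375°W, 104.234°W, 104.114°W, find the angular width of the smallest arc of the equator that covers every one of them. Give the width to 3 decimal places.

Sort the longitudes: -104.234°, -104.114°, -90.510°, -88.375°.
Eastward gaps between consecutive values (wrapping around): 0.120°, 13.604°, 2.135°, 344.141°.
Largest gap = 344.141° ⇒ minimal covering band is its complement: 360° − 344.141° = 15.859°.
Band runs from -104.234° eastward to -88.375°.

15.859°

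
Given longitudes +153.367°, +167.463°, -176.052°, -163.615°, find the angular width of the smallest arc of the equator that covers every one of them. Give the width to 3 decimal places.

43.018°

Sort the longitudes: -176.052°, -163.615°, +153.367°, +167.463°.
Eastward gaps between consecutive values (wrapping around): 12.437°, 316.982°, 14.096°, 16.485°.
Largest gap = 316.982° ⇒ minimal covering band is its complement: 360° − 316.982° = 43.018°.
Band runs from +153.367° eastward to -163.615°, crossing the antimeridian.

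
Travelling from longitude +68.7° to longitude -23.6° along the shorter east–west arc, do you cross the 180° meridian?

No

Signed shortest Δλ = ((-23.6 − 68.7 + 180) mod 360) − 180 = -92.3°.
Going west by 92.3° from +68.7° reaches -23.6° without touching 180°.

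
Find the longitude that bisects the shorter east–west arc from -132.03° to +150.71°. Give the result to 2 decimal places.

-170.66°

Signed shortest Δλ from -132.03° to +150.71° is -77.26°.
Midpoint longitude = -132.03° + (-77.26°)/2 = -132.03° − 38.63° = -170.66°.
(The naïve average (-132.03 + +150.71)/2 = 9.34° is on the wrong side of the globe.)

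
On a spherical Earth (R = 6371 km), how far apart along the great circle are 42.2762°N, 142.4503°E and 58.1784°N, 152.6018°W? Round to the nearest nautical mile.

Δλ = -152.6018 − 142.4503 = -295.0521°; wrapped into (−180°, 180°]: 64.9479°.
Δφ = 58.1784 − 42.2762 = 15.9022°.
a = sin²(Δφ/2) + cos φ₁ · cos φ₂ · sin²(Δλ/2) = 0.131603.
c = 2·atan2(√a, √(1−a)) = 0.74248 rad → d = 6371·c ≈ 4730.34 km ≈ 2554.18 nmi.

2554 nmi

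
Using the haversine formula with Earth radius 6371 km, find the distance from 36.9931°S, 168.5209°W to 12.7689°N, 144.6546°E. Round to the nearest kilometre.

Δλ = 144.6546 − -168.5209 = 313.1755°; wrapped into (−180°, 180°]: -46.8245°.
Δφ = 12.7689 − -36.9931 = 49.7620°.
a = sin²(Δφ/2) + cos φ₁ · cos φ₂ · sin²(Δλ/2) = 0.300001.
c = 2·atan2(√a, √(1−a)) = 1.15928 rad → d = 6371·c ≈ 7385.79 km.

7386 km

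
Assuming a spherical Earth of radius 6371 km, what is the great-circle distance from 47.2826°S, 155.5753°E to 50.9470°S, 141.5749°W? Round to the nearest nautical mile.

2404 nmi

Δλ = -141.5749 − 155.5753 = -297.1502°; wrapped into (−180°, 180°]: 62.8498°.
Δφ = -50.9470 − -47.2826 = -3.6644°.
a = sin²(Δφ/2) + cos φ₁ · cos φ₂ · sin²(Δλ/2) = 0.117208.
c = 2·atan2(√a, √(1−a)) = 0.69885 rad → d = 6371·c ≈ 4452.35 km ≈ 2404.08 nmi.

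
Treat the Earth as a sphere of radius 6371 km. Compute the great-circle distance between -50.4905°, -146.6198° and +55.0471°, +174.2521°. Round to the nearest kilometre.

Δλ = 174.2521 − -146.6198 = 320.8719°; wrapped into (−180°, 180°]: -39.1281°.
Δφ = 55.0471 − -50.4905 = 105.5376°.
a = sin²(Δφ/2) + cos φ₁ · cos φ₂ · sin²(Δλ/2) = 0.674806.
c = 2·atan2(√a, √(1−a)) = 1.92795 rad → d = 6371·c ≈ 12282.98 km.

12283 km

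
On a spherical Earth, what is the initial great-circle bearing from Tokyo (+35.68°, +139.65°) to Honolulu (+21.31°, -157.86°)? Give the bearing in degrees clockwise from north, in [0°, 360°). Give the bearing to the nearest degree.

87°

Δλ = -157.86 − 139.65 = -297.51°; wrapped into (−180°, 180°]: 62.49°.
θ = atan2( sin Δλ · cos φ₂ , cos φ₁ · sin φ₂ − sin φ₁ · cos φ₂ · cos Δλ )
  = atan2(0.82629, 0.04421) = 86.938° → normalised to [0°, 360°): 86.938°.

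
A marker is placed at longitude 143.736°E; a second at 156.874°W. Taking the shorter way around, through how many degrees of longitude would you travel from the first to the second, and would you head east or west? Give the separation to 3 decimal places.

59.390° east

Raw difference: -156.874 − 143.736 = -300.61°.
Normalise into (−180°, 180°]: -300.61° + 360° = 59.39°.
Positive ⇒ the second point lies to the east; separation 59.390°.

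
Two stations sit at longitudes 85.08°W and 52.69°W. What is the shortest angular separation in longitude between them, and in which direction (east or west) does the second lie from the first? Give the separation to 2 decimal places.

Raw difference: -52.69 − -85.08 = 32.39°.
Normalise into (−180°, 180°]: 32.39° stays 32.39°.
Positive ⇒ the second point lies to the east; separation 32.39°.

32.39° east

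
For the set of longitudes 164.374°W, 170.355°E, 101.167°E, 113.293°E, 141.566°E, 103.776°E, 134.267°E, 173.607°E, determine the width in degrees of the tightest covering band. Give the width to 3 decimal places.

94.459°

Sort the longitudes: -164.374°, +101.167°, +103.776°, +113.293°, +134.267°, +141.566°, +170.355°, +173.607°.
Eastward gaps between consecutive values (wrapping around): 265.541°, 2.609°, 9.517°, 20.974°, 7.299°, 28.789°, 3.252°, 22.019°.
Largest gap = 265.541° ⇒ minimal covering band is its complement: 360° − 265.541° = 94.459°.
Band runs from +101.167° eastward to -164.374°, crossing the antimeridian.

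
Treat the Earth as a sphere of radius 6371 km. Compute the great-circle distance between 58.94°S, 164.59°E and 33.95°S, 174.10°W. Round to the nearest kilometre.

Δλ = -174.10 − 164.59 = -338.69°; wrapped into (−180°, 180°]: 21.31°.
Δφ = -33.95 − -58.94 = 24.99°.
a = sin²(Δφ/2) + cos φ₁ · cos φ₂ · sin²(Δλ/2) = 0.061440.
c = 2·atan2(√a, √(1−a)) = 0.50097 rad → d = 6371·c ≈ 3191.65 km.

3192 km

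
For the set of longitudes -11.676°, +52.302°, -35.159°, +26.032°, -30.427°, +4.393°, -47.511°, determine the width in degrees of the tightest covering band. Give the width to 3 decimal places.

Sort the longitudes: -47.511°, -35.159°, -30.427°, -11.676°, +4.393°, +26.032°, +52.302°.
Eastward gaps between consecutive values (wrapping around): 12.352°, 4.732°, 18.751°, 16.069°, 21.639°, 26.270°, 260.187°.
Largest gap = 260.187° ⇒ minimal covering band is its complement: 360° − 260.187° = 99.813°.
Band runs from -47.511° eastward to +52.302°.

99.813°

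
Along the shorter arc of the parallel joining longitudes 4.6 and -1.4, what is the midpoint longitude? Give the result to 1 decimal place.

+1.6°

Signed shortest Δλ from +4.6° to -1.4° is -6.0°.
Midpoint longitude = +4.6° + (-6.0°)/2 = +4.6° − 3.0° = +1.6°.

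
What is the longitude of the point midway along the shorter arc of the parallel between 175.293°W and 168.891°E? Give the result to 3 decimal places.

Signed shortest Δλ from -175.293° to +168.891° is -15.816°.
Midpoint longitude = -175.293° + (-15.816°)/2 = -175.293° − 7.908° = -183.201°.
Normalise into (−180°, 180°]: +176.799°.
(The naïve average (-175.293 + +168.891)/2 = -3.201° is on the wrong side of the globe.)

176.799°E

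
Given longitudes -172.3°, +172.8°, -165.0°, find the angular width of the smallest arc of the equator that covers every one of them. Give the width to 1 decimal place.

Sort the longitudes: -172.3°, -165.0°, +172.8°.
Eastward gaps between consecutive values (wrapping around): 7.3°, 337.8°, 14.9°.
Largest gap = 337.8° ⇒ minimal covering band is its complement: 360° − 337.8° = 22.2°.
Band runs from +172.8° eastward to -165.0°, crossing the antimeridian.

22.2°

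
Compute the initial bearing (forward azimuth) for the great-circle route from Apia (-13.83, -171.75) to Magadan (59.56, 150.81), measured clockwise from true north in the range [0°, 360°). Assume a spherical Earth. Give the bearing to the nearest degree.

342°

Δλ = 150.81 − -171.75 = 322.56°; wrapped into (−180°, 180°]: -37.44°.
θ = atan2( sin Δλ · cos φ₂ , cos φ₁ · sin φ₂ − sin φ₁ · cos φ₂ · cos Δλ )
  = atan2(-0.30800, 0.93332) = -18.263° → normalised to [0°, 360°): 341.737°.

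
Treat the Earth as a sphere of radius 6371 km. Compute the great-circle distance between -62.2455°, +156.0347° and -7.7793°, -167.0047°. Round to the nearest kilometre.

6756 km

Δλ = -167.0047 − 156.0347 = -323.0394°; wrapped into (−180°, 180°]: 36.9606°.
Δφ = -7.7793 − -62.2455 = 54.4662°.
a = sin²(Δφ/2) + cos φ₁ · cos φ₂ · sin²(Δλ/2) = 0.255768.
c = 2·atan2(√a, √(1−a)) = 1.06047 rad → d = 6371·c ≈ 6756.23 km.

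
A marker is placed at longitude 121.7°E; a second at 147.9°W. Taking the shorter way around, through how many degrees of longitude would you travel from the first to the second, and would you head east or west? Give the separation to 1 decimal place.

Raw difference: -147.9 − 121.7 = -269.6°.
Normalise into (−180°, 180°]: -269.6° + 360° = 90.4°.
Positive ⇒ the second point lies to the east; separation 90.4°.

90.4° east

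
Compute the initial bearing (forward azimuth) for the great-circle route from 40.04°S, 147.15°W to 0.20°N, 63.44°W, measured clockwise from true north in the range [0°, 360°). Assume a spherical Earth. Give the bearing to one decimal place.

Δλ = -63.44 − -147.15 = 83.71°.
θ = atan2( sin Δλ · cos φ₂ , cos φ₁ · sin φ₂ − sin φ₁ · cos φ₂ · cos Δλ )
  = atan2(0.99397, 0.07315) = 85.791° → normalised to [0°, 360°): 85.791°.

85.8°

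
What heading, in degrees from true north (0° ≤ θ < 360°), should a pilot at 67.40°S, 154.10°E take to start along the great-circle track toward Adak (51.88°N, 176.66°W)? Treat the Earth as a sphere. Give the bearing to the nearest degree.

21°

Δλ = -176.66 − 154.10 = -330.76°; wrapped into (−180°, 180°]: 29.24°.
θ = atan2( sin Δλ · cos φ₂ , cos φ₁ · sin φ₂ − sin φ₁ · cos φ₂ · cos Δλ )
  = atan2(0.30154, 0.79962) = 20.661° → normalised to [0°, 360°): 20.661°.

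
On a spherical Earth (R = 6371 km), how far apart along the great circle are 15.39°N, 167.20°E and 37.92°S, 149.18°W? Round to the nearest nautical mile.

4035 nmi

Δλ = -149.18 − 167.20 = -316.38°; wrapped into (−180°, 180°]: 43.62°.
Δφ = -37.92 − 15.39 = -53.31°.
a = sin²(Δφ/2) + cos φ₁ · cos φ₂ · sin²(Δλ/2) = 0.306244.
c = 2·atan2(√a, √(1−a)) = 1.17287 rad → d = 6371·c ≈ 7472.32 km ≈ 4034.73 nmi.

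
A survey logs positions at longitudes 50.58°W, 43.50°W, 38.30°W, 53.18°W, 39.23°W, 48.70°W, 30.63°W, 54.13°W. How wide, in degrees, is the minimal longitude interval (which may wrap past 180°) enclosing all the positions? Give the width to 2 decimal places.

Sort the longitudes: -54.13°, -53.18°, -50.58°, -48.70°, -43.50°, -39.23°, -38.30°, -30.63°.
Eastward gaps between consecutive values (wrapping around): 0.95°, 2.60°, 1.88°, 5.20°, 4.27°, 0.93°, 7.67°, 336.50°.
Largest gap = 336.50° ⇒ minimal covering band is its complement: 360° − 336.50° = 23.50°.
Band runs from -54.13° eastward to -30.63°.

23.50°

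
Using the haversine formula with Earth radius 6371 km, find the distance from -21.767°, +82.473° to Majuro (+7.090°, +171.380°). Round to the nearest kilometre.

10187 km

Δλ = 171.380 − 82.473 = 88.907°.
Δφ = 7.090 − -21.767 = 28.857°.
a = sin²(Δφ/2) + cos φ₁ · cos φ₂ · sin²(Δλ/2) = 0.514096.
c = 2·atan2(√a, √(1−a)) = 1.59899 rad → d = 6371·c ≈ 10187.18 km.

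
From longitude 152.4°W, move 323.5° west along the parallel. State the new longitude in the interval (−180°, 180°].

Start at -152.4°; shift −323.5° → -475.9°.
-475.9° lies outside (−180°, 180°]; add 360° → -115.9°.

115.9°W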